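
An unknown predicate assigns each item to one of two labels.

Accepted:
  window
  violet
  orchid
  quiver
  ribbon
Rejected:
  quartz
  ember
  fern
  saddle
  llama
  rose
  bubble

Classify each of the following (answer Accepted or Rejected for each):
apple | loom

Rejected, Rejected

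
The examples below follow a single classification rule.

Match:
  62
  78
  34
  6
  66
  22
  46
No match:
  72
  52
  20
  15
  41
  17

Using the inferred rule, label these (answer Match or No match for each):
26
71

The classifier is using: ≡ 2 (mod 4).
26 → 26 mod 4 = 2 → Match.
71 → 71 mod 4 = 3 → No match.

Match, No match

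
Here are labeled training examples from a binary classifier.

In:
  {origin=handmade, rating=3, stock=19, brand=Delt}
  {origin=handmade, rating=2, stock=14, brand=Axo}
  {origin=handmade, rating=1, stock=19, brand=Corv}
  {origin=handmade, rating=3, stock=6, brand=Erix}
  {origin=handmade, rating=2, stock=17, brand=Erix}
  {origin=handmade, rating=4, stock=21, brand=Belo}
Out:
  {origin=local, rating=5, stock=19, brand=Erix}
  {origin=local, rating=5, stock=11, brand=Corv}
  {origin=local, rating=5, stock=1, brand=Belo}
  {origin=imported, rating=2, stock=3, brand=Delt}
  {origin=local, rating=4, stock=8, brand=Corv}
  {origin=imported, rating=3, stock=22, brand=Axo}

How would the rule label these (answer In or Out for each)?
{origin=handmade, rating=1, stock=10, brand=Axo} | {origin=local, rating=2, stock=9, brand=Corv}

In, Out

The distinguishing property — origin is handmade — holds for all the 'In' cases and none of the 'Out' cases.
{origin=handmade, rating=1, stock=10, brand=Axo}: origin is handmade — meets the rule, so In. {origin=local, rating=2, stock=9, brand=Corv}: origin is local — does not pass, so Out.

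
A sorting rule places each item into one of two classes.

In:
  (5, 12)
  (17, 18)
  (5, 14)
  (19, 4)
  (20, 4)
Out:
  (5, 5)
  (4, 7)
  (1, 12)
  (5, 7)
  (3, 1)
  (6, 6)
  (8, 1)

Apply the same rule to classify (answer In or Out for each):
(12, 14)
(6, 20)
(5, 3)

In, In, Out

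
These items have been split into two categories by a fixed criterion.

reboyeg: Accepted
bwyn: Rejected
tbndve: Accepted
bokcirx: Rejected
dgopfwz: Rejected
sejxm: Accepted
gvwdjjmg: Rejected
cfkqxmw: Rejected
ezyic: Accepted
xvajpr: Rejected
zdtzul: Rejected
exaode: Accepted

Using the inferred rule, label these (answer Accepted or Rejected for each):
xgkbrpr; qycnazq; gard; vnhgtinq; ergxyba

Rejected, Rejected, Rejected, Rejected, Accepted

The classifier is using: contains 'e'.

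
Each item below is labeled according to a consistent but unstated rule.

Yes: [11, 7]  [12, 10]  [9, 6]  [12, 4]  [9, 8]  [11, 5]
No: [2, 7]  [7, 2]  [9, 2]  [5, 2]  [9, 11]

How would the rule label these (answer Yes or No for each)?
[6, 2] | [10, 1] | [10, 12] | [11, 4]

Rule: first > second AND sum ≥ 15. This holds for each 'Yes' example and fails for each 'No' one.

No, No, No, Yes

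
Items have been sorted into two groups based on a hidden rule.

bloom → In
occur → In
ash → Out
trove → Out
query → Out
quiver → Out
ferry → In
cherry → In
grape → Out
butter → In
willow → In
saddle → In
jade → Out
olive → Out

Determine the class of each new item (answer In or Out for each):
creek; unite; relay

In, Out, Out

Rule: has a double letter. This holds for each 'In' example and fails for each 'Out' one.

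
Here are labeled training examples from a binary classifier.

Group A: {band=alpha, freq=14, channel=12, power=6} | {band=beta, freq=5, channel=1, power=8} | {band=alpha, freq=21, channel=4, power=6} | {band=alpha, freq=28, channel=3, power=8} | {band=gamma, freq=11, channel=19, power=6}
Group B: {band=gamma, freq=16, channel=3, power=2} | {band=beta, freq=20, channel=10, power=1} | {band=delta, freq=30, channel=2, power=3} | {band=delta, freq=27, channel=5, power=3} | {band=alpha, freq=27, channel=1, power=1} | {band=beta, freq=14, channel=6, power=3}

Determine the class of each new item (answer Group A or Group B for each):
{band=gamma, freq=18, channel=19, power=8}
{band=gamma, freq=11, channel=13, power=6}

Group A, Group A

One predicate separates the groups cleanly: power ≥ 6.
{band=gamma, freq=18, channel=19, power=8}: power = 8 — passes, so Group A. {band=gamma, freq=11, channel=13, power=6}: power = 6 — passes, so Group A.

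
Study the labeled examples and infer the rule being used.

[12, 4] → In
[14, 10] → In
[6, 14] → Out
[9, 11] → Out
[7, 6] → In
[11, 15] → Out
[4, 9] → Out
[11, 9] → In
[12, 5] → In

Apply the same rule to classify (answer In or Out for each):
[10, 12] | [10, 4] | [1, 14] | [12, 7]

A rule that fits every label: first > second — true of each 'In' example, false of each 'Out' one.
Out: [10, 12], since 10 < 12.
In: [10, 4], since 10 > 4.
Out: [1, 14], since 1 < 14.
In: [12, 7], since 12 > 7.

Out, In, Out, In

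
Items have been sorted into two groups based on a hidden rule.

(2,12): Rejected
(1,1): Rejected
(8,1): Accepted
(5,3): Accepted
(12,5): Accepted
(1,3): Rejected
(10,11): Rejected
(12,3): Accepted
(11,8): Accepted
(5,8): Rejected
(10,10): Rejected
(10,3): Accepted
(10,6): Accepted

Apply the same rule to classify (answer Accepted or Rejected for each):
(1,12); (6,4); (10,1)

'Accepted' ⟺ first > second.

Rejected, Accepted, Accepted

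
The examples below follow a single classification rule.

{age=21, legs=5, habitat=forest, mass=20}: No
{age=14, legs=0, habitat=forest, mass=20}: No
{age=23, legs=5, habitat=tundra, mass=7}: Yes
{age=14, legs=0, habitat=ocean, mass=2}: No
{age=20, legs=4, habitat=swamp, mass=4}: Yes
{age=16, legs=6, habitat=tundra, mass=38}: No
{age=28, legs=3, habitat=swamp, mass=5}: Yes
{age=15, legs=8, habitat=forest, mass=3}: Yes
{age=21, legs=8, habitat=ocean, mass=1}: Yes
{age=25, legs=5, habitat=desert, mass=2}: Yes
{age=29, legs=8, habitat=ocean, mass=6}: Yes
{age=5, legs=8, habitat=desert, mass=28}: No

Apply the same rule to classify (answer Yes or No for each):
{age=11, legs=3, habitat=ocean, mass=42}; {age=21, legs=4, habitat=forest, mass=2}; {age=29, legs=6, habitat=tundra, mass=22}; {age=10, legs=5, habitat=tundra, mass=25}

No, Yes, No, No

The rule appears to be: age ≥ 15 AND mass ≤ 7.
{age=11, legs=3, habitat=ocean, mass=42}: age = 11, mass = 42 — lacks this property, so No.
{age=21, legs=4, habitat=forest, mass=2}: age = 21, mass = 2 — matches, so Yes.
{age=29, legs=6, habitat=tundra, mass=22}: age = 29, mass = 22 — lacks this property, so No.
{age=10, legs=5, habitat=tundra, mass=25}: age = 10, mass = 25 — lacks this property, so No.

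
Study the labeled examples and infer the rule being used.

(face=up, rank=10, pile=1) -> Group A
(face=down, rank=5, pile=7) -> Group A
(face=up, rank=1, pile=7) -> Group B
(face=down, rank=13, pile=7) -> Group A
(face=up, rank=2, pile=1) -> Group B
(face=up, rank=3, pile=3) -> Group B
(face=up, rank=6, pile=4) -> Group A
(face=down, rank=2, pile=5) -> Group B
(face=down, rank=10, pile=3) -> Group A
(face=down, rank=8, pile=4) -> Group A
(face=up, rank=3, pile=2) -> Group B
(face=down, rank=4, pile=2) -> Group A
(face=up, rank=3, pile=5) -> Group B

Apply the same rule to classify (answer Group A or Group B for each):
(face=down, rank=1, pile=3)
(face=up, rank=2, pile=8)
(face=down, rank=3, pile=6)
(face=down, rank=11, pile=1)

Group B, Group B, Group B, Group A

Every 'Group A' example satisfies: rank ≥ 4. None of the 'Group B' examples do.
(face=down, rank=1, pile=3) — rank = 1, hence Group B. (face=up, rank=2, pile=8) — rank = 2, hence Group B. (face=down, rank=3, pile=6) — rank = 3, hence Group B. (face=down, rank=11, pile=1) — rank = 11, hence Group A.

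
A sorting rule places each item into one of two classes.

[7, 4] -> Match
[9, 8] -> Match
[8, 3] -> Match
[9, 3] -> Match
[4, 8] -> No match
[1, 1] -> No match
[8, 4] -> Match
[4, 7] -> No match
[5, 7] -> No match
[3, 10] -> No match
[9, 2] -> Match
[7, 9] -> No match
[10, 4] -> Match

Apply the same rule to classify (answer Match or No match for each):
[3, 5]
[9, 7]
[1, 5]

The classifier is using: first > second.

No match, Match, No match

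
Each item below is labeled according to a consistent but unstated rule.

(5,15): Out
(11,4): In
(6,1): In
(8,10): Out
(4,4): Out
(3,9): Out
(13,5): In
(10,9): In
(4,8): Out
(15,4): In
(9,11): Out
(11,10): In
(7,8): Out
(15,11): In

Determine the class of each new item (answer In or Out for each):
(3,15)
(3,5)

The pattern is that an item is 'In' exactly when: first > second.

Out, Out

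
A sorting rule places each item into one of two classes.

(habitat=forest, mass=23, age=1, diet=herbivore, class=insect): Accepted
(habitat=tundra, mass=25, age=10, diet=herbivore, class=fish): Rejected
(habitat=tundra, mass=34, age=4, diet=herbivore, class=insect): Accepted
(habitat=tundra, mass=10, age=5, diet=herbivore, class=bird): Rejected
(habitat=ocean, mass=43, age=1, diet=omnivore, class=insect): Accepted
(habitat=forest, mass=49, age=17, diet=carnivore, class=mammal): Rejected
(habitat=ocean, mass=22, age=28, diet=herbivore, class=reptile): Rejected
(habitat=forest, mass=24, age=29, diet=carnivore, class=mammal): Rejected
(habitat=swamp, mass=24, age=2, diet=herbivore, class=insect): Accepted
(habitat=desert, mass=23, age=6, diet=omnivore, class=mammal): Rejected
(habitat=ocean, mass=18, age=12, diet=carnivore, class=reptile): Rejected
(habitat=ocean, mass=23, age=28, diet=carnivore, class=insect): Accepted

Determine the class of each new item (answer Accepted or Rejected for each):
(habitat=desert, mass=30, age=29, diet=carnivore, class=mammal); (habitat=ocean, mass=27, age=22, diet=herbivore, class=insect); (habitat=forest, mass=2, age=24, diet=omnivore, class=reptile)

The classifier is using: class is insect.
(habitat=desert, mass=30, age=29, diet=carnivore, class=mammal) → class is mammal → Rejected.
(habitat=ocean, mass=27, age=22, diet=herbivore, class=insect) → class is insect → Accepted.
(habitat=forest, mass=2, age=24, diet=omnivore, class=reptile) → class is reptile → Rejected.

Rejected, Accepted, Rejected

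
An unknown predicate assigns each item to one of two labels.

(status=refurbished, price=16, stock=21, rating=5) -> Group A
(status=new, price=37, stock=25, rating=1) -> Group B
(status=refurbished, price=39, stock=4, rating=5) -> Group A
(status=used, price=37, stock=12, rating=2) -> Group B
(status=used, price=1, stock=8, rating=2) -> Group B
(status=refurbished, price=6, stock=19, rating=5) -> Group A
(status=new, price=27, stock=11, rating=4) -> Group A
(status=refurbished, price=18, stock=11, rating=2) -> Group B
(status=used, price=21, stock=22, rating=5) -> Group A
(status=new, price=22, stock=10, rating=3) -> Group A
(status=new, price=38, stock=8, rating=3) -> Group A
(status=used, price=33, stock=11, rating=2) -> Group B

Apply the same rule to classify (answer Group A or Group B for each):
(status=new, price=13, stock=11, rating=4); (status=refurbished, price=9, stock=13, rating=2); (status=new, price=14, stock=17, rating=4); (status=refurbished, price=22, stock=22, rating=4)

Group A, Group B, Group A, Group A

The rule appears to be: rating ≥ 3.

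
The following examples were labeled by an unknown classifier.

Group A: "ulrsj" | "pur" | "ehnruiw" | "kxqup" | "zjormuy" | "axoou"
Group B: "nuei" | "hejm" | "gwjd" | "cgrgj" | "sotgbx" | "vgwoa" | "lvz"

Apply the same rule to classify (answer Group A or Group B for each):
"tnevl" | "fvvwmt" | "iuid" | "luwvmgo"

Group B, Group B, Group B, Group A

The simplest hypothesis consistent with all the labels is: odd length AND contains 'u'.
Group B: "tnevl", since length 5, no 'u'. Group B: "fvvwmt", since length 6, no 'u'. Group B: "iuid", since length 4, has 'u'. Group A: "luwvmgo", since length 7, has 'u'.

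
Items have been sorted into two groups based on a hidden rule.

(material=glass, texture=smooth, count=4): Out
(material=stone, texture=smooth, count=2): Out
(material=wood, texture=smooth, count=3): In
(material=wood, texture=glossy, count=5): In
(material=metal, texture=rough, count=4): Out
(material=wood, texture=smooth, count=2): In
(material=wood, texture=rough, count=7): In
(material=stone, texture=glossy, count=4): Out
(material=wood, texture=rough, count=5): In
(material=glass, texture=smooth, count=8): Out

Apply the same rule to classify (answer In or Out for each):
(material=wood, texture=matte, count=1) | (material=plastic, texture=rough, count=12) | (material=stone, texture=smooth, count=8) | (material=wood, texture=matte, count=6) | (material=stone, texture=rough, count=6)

In, Out, Out, In, Out

Every 'In' example satisfies: material is wood. None of the 'Out' examples do.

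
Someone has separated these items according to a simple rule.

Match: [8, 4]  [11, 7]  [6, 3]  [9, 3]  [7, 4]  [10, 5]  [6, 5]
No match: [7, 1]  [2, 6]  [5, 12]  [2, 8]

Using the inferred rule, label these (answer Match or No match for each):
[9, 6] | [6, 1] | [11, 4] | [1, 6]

Match, No match, Match, No match

The classifier is using: first > second AND sum ≥ 9.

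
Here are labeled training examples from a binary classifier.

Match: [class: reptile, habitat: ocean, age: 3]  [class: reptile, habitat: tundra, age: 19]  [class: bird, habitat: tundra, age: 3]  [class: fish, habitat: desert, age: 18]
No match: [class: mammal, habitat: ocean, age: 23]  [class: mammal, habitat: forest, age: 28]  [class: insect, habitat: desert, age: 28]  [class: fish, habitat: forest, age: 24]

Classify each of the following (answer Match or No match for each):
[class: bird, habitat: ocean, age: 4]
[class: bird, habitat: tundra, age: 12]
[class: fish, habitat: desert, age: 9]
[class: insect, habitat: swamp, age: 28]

Match, Match, Match, No match

The rule appears to be: age ≤ 19.
[class: bird, habitat: ocean, age: 4] — age = 4, hence Match. [class: bird, habitat: tundra, age: 12] — age = 12, hence Match. [class: fish, habitat: desert, age: 9] — age = 9, hence Match. [class: insect, habitat: swamp, age: 28] — age = 28, hence No match.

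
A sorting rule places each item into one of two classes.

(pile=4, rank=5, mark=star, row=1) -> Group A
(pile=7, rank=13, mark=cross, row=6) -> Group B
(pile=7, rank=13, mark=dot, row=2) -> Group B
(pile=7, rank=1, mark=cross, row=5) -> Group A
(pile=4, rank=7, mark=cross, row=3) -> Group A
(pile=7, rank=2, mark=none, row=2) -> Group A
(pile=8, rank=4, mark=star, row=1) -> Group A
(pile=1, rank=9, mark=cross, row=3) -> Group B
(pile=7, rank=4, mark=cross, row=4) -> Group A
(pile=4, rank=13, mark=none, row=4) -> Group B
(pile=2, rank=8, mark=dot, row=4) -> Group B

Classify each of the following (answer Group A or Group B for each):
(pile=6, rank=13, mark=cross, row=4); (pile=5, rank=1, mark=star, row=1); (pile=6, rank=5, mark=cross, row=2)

Group B, Group A, Group A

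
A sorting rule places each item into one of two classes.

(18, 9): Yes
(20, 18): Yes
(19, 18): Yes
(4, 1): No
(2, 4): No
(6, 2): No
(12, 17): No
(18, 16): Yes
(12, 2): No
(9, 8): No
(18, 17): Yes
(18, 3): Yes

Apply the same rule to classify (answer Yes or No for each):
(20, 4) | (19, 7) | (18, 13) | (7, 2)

Yes, Yes, Yes, No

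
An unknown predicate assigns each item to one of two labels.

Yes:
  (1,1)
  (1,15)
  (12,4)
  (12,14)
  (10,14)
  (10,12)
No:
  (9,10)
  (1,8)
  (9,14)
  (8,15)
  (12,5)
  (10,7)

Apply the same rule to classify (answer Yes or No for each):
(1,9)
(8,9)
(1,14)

Yes, No, No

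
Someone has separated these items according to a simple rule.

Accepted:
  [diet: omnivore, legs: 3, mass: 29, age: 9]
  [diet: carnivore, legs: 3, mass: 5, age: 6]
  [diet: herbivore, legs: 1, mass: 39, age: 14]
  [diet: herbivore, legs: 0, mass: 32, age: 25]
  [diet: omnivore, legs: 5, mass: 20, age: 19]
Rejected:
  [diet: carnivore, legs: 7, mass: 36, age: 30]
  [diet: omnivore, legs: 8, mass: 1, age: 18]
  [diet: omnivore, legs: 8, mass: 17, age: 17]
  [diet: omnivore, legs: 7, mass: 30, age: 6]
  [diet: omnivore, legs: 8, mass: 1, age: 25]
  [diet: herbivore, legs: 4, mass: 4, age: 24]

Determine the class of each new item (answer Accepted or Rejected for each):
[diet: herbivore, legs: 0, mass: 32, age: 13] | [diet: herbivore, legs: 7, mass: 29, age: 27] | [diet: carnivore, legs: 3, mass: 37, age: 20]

A rule that fits every label: legs ≤ 5 AND mass ≥ 5 — true of each 'Accepted' example, false of each 'Rejected' one.
[diet: herbivore, legs: 0, mass: 32, age: 13]: Accepted (legs = 0, mass = 32).
[diet: herbivore, legs: 7, mass: 29, age: 27]: Rejected (legs = 7, mass = 29).
[diet: carnivore, legs: 3, mass: 37, age: 20]: Accepted (legs = 3, mass = 37).

Accepted, Rejected, Accepted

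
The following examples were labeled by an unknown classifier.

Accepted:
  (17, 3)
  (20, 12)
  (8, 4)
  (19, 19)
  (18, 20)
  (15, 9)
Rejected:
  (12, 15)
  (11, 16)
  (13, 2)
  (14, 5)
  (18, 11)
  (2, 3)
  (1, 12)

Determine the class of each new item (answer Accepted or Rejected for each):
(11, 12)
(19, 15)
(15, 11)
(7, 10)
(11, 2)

Rejected, Accepted, Accepted, Rejected, Rejected

Every 'Accepted' example satisfies: sum is even. None of the 'Rejected' examples do.
(11, 12): 11+12 = 23 — fails the rule, so Rejected. (19, 15): 19+15 = 34 — checks out, so Accepted. (15, 11): 15+11 = 26 — checks out, so Accepted. (7, 10): 7+10 = 17 — fails the rule, so Rejected. (11, 2): 11+2 = 13 — fails the rule, so Rejected.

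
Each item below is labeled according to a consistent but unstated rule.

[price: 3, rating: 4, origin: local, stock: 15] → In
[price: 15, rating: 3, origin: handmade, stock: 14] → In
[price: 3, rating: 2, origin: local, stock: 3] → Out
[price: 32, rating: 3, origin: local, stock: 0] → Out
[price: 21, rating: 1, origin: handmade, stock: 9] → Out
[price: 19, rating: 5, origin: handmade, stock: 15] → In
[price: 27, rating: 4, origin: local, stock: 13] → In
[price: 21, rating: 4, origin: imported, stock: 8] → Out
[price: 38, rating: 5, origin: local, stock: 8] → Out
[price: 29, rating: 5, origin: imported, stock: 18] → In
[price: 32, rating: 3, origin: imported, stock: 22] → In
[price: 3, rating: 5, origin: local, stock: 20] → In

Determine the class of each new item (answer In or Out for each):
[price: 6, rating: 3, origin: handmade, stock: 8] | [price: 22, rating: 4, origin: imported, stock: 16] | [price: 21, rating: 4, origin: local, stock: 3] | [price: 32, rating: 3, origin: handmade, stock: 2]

Out, In, Out, Out

All 'In' examples share one property — stock ≥ 13 — and every 'Out' example lacks it.
[price: 6, rating: 3, origin: handmade, stock: 8]: Out (stock = 8). [price: 22, rating: 4, origin: imported, stock: 16]: In (stock = 16). [price: 21, rating: 4, origin: local, stock: 3]: Out (stock = 3). [price: 32, rating: 3, origin: handmade, stock: 2]: Out (stock = 2).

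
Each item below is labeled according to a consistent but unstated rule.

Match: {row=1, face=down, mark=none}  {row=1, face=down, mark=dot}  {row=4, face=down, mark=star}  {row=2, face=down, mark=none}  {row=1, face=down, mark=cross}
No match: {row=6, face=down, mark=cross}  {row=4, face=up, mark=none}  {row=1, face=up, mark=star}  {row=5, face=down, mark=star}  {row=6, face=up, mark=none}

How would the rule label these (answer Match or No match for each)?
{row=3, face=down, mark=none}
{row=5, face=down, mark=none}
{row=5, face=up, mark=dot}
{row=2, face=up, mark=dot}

Match, No match, No match, No match

'Match' ⟺ face is down AND row ≤ 4.
{row=3, face=down, mark=none} — face is down, row = 3, hence Match. {row=5, face=down, mark=none} — face is down, row = 5, hence No match. {row=5, face=up, mark=dot} — face is up, row = 5, hence No match. {row=2, face=up, mark=dot} — face is up, row = 2, hence No match.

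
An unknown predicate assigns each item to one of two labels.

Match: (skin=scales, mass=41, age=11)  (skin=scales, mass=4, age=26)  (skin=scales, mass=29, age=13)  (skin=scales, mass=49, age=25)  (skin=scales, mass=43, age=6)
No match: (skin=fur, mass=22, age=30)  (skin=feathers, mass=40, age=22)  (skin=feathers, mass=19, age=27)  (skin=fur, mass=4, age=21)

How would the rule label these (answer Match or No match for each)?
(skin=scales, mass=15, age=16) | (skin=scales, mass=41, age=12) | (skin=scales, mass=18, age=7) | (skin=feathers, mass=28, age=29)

Match, Match, Match, No match

The simplest hypothesis consistent with all the labels is: skin is scales.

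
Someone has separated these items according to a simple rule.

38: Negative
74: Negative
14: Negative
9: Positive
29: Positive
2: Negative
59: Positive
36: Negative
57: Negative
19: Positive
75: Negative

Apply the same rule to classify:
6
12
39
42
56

One predicate separates the groups cleanly: ends in digit 9.

Negative, Negative, Positive, Negative, Negative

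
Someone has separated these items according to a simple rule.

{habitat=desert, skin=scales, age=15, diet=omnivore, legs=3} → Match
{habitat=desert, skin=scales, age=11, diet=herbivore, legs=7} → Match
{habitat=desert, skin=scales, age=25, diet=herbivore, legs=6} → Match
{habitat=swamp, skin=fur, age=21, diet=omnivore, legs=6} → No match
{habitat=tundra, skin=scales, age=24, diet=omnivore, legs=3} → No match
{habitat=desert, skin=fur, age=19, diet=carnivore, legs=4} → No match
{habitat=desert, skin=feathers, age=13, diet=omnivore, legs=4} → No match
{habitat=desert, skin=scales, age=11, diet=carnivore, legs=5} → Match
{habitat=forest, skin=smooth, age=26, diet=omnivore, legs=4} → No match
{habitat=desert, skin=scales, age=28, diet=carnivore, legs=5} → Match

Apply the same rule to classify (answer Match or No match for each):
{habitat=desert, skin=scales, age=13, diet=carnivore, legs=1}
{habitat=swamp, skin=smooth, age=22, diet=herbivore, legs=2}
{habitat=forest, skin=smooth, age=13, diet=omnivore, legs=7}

Match, No match, No match

Rule: habitat is desert AND skin is scales. This holds for each 'Match' example and fails for each 'No match' one.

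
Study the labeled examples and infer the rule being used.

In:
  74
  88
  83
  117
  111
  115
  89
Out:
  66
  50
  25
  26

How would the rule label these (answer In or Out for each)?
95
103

In, In

Every 'In' example satisfies: at least 74. None of the 'Out' examples do.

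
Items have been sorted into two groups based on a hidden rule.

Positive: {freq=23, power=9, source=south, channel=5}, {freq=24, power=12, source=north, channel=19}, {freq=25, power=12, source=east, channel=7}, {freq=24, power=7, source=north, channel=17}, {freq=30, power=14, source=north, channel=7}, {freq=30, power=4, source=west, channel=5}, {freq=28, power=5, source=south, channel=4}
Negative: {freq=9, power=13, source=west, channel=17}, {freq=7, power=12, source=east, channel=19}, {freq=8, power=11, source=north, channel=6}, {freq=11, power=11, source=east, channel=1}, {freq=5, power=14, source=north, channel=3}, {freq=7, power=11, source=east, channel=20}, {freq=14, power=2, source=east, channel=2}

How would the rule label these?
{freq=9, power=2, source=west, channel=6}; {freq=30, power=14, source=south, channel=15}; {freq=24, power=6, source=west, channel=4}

A rule that fits every label: freq ≥ 23 — true of each 'Positive' example, false of each 'Negative' one.
{freq=9, power=2, source=west, channel=6}: freq = 9, fails this test → Negative.
{freq=30, power=14, source=south, channel=15}: freq = 30, checks out → Positive.
{freq=24, power=6, source=west, channel=4}: freq = 24, checks out → Positive.

Negative, Positive, Positive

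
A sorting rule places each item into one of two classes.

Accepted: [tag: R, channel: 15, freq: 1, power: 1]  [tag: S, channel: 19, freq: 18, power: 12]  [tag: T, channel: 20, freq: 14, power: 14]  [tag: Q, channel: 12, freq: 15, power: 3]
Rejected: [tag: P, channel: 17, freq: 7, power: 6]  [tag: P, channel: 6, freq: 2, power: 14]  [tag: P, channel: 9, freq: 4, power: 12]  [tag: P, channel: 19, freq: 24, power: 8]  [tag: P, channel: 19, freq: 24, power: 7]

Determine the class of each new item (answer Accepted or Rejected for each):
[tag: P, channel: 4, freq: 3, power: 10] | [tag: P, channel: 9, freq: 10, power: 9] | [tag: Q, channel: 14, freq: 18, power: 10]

The simplest hypothesis consistent with all the labels is: tag is not P.
[tag: P, channel: 4, freq: 3, power: 10]: tag is P — doesn't match, so Rejected.
[tag: P, channel: 9, freq: 10, power: 9]: tag is P — doesn't match, so Rejected.
[tag: Q, channel: 14, freq: 18, power: 10]: tag is Q — satisfies this, so Accepted.

Rejected, Rejected, Accepted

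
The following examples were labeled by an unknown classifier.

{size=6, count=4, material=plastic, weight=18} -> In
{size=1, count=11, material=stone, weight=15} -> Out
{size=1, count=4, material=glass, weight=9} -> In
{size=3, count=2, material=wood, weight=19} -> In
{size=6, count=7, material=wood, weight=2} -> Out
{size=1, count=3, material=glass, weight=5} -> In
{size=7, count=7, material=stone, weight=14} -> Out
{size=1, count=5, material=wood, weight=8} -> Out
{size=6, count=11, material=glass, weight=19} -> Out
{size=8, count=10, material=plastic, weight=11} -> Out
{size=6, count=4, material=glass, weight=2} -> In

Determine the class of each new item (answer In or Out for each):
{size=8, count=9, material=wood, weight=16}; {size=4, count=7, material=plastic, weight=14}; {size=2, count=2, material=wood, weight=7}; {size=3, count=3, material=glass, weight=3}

Out, Out, In, In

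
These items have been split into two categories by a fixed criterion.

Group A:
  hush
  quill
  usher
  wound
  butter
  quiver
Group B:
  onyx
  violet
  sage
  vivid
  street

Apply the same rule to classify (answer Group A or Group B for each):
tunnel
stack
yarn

Group A, Group B, Group B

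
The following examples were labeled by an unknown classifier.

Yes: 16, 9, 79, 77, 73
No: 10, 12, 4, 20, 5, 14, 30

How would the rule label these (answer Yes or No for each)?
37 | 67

The common property of the 'Yes' items is: digit sum ≥ 6. No 'No' item has it.
37: digit sum 3+7 = 10 — passes, so Yes.
67: digit sum 6+7 = 13 — passes, so Yes.

Yes, Yes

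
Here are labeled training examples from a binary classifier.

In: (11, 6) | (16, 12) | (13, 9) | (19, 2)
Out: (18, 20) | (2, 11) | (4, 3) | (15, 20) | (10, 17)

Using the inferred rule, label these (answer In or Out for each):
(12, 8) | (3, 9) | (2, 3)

'In' ⟺ first > second AND sum ≥ 13.

In, Out, Out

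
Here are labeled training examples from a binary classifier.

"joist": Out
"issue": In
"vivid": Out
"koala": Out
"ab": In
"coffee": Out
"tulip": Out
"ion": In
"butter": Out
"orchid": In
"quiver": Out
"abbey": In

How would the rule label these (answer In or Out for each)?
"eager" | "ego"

In, In

Looking at the examples, the only property every 'In' case has and every 'Out' case lacks is: starts with a vowel.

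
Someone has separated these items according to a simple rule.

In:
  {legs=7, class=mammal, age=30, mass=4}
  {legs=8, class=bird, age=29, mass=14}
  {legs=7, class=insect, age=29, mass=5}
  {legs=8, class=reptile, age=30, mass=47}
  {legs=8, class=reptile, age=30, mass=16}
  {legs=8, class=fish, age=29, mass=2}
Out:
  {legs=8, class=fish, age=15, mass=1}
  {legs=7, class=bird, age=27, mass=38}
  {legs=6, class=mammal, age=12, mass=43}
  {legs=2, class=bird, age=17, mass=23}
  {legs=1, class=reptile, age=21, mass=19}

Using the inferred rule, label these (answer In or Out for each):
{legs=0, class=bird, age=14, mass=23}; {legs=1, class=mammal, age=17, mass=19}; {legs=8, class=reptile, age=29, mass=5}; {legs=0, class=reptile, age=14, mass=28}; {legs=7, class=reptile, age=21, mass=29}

The classifier is using: age ≥ 29.

Out, Out, In, Out, Out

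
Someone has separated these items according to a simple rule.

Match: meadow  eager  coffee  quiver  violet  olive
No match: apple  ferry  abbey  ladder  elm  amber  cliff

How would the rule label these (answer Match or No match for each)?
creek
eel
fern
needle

The simplest hypothesis consistent with all the labels is: has ≥ 3 vowels.
creek: 2 vowels — lacks this property, so No match.
eel: 2 vowels — lacks this property, so No match.
fern: 1 vowel — lacks this property, so No match.
needle: 3 vowels — passes, so Match.

No match, No match, No match, Match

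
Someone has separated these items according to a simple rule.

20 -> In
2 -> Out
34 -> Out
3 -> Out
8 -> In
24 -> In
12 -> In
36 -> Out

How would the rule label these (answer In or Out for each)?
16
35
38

In, Out, Out

The classifier is using: multiple of 4 AND at most 24.
In: 16, since 16 = 4·4, 16 ≤ 24. Out: 35, since 35 = 4·8 + 3, 35 > 24. Out: 38, since 38 = 4·9 + 2, 38 > 24.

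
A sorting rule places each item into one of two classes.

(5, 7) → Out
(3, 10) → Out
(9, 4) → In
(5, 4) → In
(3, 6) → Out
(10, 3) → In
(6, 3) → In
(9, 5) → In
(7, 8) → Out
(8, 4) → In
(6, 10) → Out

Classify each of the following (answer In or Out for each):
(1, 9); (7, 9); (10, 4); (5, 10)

Out, Out, In, Out

Rule: first > second. This holds for each 'In' example and fails for each 'Out' one.
(1, 9): Out (1 < 9). (7, 9): Out (7 < 9). (10, 4): In (10 > 4). (5, 10): Out (5 < 10).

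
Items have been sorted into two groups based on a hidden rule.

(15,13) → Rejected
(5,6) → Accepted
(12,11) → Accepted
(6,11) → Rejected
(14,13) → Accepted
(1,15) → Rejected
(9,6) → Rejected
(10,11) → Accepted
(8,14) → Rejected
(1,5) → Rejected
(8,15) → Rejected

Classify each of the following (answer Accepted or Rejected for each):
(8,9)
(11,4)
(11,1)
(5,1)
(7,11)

Accepted, Rejected, Rejected, Rejected, Rejected

All 'Accepted' examples share one property — |first − second| ≤ 1 — and every 'Rejected' example lacks it.
(8,9): |8−9| = 1, checks out → Accepted.
(11,4): |11−4| = 7, lacks this property → Rejected.
(11,1): |11−1| = 10, lacks this property → Rejected.
(5,1): |5−1| = 4, lacks this property → Rejected.
(7,11): |7−11| = 4, lacks this property → Rejected.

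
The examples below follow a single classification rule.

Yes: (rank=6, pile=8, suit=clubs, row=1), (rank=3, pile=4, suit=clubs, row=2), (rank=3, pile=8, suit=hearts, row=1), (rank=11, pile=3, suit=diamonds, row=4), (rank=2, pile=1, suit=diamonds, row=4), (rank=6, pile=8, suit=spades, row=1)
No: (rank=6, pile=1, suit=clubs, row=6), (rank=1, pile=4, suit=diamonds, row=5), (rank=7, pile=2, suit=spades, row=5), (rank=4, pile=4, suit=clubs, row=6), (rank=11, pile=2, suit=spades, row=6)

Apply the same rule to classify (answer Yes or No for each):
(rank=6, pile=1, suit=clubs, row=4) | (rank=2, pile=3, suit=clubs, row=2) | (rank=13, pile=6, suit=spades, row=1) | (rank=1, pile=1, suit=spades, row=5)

Yes, Yes, Yes, No

A rule that fits every label: row ≤ 4 — true of each 'Yes' example, false of each 'No' one.
Yes: (rank=6, pile=1, suit=clubs, row=4), since row = 4.
Yes: (rank=2, pile=3, suit=clubs, row=2), since row = 2.
Yes: (rank=13, pile=6, suit=spades, row=1), since row = 1.
No: (rank=1, pile=1, suit=spades, row=5), since row = 5.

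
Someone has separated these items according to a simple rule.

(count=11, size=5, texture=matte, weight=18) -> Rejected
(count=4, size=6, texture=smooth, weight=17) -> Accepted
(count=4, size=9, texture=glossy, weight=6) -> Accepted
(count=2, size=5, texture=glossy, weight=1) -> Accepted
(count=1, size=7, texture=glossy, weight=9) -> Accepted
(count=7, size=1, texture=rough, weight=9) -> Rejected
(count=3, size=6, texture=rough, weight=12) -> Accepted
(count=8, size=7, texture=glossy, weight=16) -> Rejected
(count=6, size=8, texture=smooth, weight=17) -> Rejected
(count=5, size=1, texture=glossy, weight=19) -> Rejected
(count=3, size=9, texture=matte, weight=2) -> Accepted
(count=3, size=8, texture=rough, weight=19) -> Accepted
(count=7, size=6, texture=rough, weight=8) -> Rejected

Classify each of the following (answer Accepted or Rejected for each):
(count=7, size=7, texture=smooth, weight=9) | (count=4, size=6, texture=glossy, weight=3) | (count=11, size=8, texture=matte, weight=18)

Rejected, Accepted, Rejected

Rule: count ≤ 4. This holds for each 'Accepted' example and fails for each 'Rejected' one.
(count=7, size=7, texture=smooth, weight=9) → count = 7 → Rejected. (count=4, size=6, texture=glossy, weight=3) → count = 4 → Accepted. (count=11, size=8, texture=matte, weight=18) → count = 11 → Rejected.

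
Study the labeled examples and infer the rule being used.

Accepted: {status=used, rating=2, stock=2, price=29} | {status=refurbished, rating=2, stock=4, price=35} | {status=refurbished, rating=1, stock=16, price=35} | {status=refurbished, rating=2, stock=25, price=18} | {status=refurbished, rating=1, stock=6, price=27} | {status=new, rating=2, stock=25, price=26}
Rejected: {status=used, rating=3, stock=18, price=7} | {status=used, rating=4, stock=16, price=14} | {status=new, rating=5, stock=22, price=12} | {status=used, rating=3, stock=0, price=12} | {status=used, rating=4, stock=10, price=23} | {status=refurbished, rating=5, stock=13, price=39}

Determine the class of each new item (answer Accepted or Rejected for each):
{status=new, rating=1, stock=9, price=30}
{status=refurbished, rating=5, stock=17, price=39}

Accepted, Rejected

All 'Accepted' examples share one property — rating ≤ 2 — and every 'Rejected' example lacks it.
Accepted: {status=new, rating=1, stock=9, price=30}, since rating = 1.
Rejected: {status=refurbished, rating=5, stock=17, price=39}, since rating = 5.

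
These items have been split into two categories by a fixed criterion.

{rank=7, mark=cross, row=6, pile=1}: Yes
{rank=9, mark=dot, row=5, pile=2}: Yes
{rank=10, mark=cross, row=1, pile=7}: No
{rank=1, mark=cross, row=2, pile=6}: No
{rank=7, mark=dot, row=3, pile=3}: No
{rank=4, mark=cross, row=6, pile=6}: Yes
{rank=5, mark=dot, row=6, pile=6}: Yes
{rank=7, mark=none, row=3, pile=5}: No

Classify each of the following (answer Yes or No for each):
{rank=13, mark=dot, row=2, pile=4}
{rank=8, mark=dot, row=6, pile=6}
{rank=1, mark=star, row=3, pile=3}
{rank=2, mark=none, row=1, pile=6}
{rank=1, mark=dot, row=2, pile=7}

The rule appears to be: row ≥ 5.
No: {rank=13, mark=dot, row=2, pile=4}, since row = 2.
Yes: {rank=8, mark=dot, row=6, pile=6}, since row = 6.
No: {rank=1, mark=star, row=3, pile=3}, since row = 3.
No: {rank=2, mark=none, row=1, pile=6}, since row = 1.
No: {rank=1, mark=dot, row=2, pile=7}, since row = 2.

No, Yes, No, No, No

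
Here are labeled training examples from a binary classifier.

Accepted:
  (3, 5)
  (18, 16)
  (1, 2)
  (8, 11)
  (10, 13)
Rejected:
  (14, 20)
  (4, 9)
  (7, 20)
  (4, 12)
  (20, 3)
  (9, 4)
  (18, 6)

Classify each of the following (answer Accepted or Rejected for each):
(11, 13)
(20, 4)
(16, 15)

Accepted, Rejected, Accepted

All 'Accepted' examples share one property — |first − second| ≤ 3 — and every 'Rejected' example lacks it.
(11, 13): Accepted (|11−13| = 2).
(20, 4): Rejected (|20−4| = 16).
(16, 15): Accepted (|16−15| = 1).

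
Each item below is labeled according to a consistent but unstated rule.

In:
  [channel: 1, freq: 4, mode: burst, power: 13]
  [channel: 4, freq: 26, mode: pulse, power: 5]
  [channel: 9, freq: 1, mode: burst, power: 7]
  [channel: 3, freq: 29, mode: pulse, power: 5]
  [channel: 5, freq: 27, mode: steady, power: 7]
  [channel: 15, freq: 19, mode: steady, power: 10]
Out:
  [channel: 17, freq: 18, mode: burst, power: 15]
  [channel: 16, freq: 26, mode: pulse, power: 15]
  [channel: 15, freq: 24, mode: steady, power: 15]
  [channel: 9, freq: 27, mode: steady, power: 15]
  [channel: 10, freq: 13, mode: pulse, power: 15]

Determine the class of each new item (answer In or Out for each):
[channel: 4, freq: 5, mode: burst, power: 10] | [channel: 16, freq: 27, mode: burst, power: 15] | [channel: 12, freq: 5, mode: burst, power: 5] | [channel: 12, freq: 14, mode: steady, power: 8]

Rule: power ≤ 13. This holds for each 'In' example and fails for each 'Out' one.
[channel: 4, freq: 5, mode: burst, power: 10]: In (power = 10).
[channel: 16, freq: 27, mode: burst, power: 15]: Out (power = 15).
[channel: 12, freq: 5, mode: burst, power: 5]: In (power = 5).
[channel: 12, freq: 14, mode: steady, power: 8]: In (power = 8).

In, Out, In, In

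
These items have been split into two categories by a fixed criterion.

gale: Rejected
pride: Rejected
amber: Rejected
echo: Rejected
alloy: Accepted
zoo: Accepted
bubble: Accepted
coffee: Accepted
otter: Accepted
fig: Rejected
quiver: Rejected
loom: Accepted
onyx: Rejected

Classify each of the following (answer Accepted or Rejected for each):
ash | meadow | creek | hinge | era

Rejected, Rejected, Accepted, Rejected, Rejected

The classifier is using: has a double letter.
ash → no doubled letter → Rejected. meadow → no doubled letter → Rejected. creek → 'ee' doubled → Accepted. hinge → no doubled letter → Rejected. era → no doubled letter → Rejected.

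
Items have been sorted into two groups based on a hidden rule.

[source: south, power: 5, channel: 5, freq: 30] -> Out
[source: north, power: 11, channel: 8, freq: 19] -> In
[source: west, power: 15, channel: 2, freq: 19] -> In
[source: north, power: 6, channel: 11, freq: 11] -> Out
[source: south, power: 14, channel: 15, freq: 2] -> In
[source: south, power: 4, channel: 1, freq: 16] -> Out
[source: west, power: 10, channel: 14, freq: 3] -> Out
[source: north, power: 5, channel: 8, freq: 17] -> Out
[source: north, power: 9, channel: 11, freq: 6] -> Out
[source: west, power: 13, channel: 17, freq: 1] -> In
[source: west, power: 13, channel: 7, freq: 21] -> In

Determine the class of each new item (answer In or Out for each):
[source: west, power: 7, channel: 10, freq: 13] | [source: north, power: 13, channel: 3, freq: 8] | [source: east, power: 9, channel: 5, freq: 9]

Out, In, Out

All 'In' examples share one property — power ≥ 11 — and every 'Out' example lacks it.
Out: [source: west, power: 7, channel: 10, freq: 13], since power = 7. In: [source: north, power: 13, channel: 3, freq: 8], since power = 13. Out: [source: east, power: 9, channel: 5, freq: 9], since power = 9.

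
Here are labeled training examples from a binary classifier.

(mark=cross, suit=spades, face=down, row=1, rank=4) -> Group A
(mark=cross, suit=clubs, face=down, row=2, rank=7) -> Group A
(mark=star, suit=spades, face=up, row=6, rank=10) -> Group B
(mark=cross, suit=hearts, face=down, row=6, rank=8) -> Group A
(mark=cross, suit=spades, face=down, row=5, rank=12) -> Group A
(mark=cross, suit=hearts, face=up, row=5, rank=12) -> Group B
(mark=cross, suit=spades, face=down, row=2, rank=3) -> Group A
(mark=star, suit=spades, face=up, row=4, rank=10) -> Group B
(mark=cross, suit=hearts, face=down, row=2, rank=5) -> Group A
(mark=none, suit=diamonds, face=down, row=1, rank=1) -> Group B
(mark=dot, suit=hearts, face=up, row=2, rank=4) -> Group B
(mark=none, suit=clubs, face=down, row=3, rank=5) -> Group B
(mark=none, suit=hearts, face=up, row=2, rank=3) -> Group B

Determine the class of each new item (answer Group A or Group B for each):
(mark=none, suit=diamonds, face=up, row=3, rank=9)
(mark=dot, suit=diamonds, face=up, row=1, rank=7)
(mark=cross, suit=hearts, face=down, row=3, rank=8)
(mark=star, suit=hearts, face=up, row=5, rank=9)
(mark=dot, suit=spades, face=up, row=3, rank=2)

The distinguishing property — mark is cross AND face is down — holds for all the 'Group A' cases and none of the 'Group B' cases.
(mark=none, suit=diamonds, face=up, row=3, rank=9): Group B (mark is none, face is up).
(mark=dot, suit=diamonds, face=up, row=1, rank=7): Group B (mark is dot, face is up).
(mark=cross, suit=hearts, face=down, row=3, rank=8): Group A (mark is cross, face is down).
(mark=star, suit=hearts, face=up, row=5, rank=9): Group B (mark is star, face is up).
(mark=dot, suit=spades, face=up, row=3, rank=2): Group B (mark is dot, face is up).

Group B, Group B, Group A, Group B, Group B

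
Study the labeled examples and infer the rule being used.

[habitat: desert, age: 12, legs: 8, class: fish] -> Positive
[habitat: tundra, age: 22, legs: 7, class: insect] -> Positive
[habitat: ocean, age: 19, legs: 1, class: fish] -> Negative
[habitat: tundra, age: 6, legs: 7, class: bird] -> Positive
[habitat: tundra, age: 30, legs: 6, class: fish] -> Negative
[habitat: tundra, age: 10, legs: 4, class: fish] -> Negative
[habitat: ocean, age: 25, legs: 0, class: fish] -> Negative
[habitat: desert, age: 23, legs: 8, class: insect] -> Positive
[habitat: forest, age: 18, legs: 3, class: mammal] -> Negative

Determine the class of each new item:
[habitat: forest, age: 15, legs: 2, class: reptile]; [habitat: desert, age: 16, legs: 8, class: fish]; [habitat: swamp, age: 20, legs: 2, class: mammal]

Negative, Positive, Negative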